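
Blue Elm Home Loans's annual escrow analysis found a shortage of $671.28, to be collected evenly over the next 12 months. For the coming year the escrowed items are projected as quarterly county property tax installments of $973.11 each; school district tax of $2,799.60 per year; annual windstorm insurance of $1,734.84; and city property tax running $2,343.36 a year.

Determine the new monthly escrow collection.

County property tax — $973.11 × 4 = $3,892.44/yr
School district tax — $2,799.60/yr
Windstorm insurance — $1,734.84/yr
City property tax — $2,343.36/yr
Annual escrow total = $3,892.44 + $2,799.60 + $1,734.84 + $2,343.36 = $10,770.24
Base monthly escrow = $10,770.24 / 12 = $897.52
Monthly shortage recovery: $671.28 / 12 = $55.94
Adjusted monthly = $897.52 + $55.94 = $953.46

$953.46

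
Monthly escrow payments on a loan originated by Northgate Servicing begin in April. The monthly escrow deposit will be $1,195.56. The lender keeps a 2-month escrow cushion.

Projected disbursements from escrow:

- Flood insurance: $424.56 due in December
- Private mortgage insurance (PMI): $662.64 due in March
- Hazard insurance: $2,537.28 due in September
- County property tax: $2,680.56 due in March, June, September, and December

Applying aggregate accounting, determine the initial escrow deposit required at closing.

Cushion = 2 × $1,195.56 = $2,391.12
Trial balance (start $0, +$1,195.56 each month, − disbursements):
  Apr: +$1,195.56 → $1,195.56
  May: +$1,195.56 → $2,391.12
  Jun: +$1,195.56 − $2,680.56 → $906.12
  Jul: +$1,195.56 → $2,101.68
  Aug: +$1,195.56 → $3,297.24
  Sep: +$1,195.56 − $5,217.84 → -$725.04
  Oct: +$1,195.56 → $470.52
  Nov: +$1,195.56 → $1,666.08
  Dec: +$1,195.56 − $3,105.12 → -$243.48
  Jan: +$1,195.56 → $952.08
  Feb: +$1,195.56 → $2,147.64
  Mar: +$1,195.56 − $3,343.20 → $0.00
Lowest trial balance = -$725.04 (Sep)
Initial deposit = cushion − low point = $2,391.12 − (-$725.04) = $3,116.16

$3,116.16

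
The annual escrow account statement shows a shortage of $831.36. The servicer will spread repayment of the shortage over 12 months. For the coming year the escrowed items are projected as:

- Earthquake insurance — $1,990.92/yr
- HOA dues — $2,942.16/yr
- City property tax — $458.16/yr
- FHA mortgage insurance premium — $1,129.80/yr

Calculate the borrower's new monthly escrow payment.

Earthquake insurance = $1,990.92 annually
HOA dues = $2,942.16 annually
City property tax = $458.16 annually
FHA mortgage insurance premium = $1,129.80 annually
Total per year = $1,990.92 + $2,942.16 + $458.16 + $1,129.80 = $6,521.04
Base monthly escrow = $6,521.04 ÷ 12 = $543.42
Shortage spread = $831.36 / 12 = $69.28/mo
Adjusted monthly = $543.42 + $69.28 = $612.70

$612.70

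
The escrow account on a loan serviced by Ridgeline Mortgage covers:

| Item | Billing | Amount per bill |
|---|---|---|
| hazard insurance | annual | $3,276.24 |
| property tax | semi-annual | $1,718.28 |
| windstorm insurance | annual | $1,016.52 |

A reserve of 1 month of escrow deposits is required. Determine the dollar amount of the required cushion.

Hazard insurance = $3,276.24
Property tax = $1,718.28 × 2 = $3,436.56
Windstorm insurance = $1,016.52
Annual escrow total = $7,729.32
Per month = $7,729.32 / 12 = $644.11
Required cushion = 1 × $644.11 = $644.11

$644.11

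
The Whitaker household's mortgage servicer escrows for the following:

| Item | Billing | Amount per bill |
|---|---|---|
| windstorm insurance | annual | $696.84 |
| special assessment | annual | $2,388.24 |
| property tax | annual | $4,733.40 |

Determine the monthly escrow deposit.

$651.54

Windstorm insurance — $696.84 annually
Special assessment — $2,388.24 annually
Property tax — $4,733.40 annually
Yearly total = $696.84 + $2,388.24 + $4,733.40 = $7,818.48
Base monthly escrow = $7,818.48 ÷ 12 = $651.54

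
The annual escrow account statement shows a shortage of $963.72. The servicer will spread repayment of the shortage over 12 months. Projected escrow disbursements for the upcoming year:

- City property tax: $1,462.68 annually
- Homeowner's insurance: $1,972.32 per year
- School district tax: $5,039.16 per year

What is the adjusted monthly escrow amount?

$786.49

City property tax: $1,462.68 per year
Homeowner's insurance: $1,972.32 per year
School district tax: $5,039.16 per year
Total per year = $8,474.16
Per month = $8,474.16 / 12 = $706.18
Monthly shortage recovery: $963.72 ÷ 12 = $80.31
Adjusted monthly = $706.18 + $80.31 = $786.49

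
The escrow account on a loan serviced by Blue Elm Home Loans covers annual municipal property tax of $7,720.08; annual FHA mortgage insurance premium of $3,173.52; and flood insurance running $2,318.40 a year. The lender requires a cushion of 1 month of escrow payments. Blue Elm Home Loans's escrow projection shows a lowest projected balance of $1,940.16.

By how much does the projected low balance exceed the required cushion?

$839.16

Municipal property tax — $7,720.08 per year
FHA mortgage insurance premium — $3,173.52 per year
Flood insurance — $2,318.40 per year
Total per year = $7,720.08 + $3,173.52 + $2,318.40 = $13,212.00
Base monthly escrow = $13,212.00 / 12 = $1,101.00
Required reserve = 1 × $1,101.00 = $1,101.00
Surplus = $1,940.16 − $1,101.00 = $839.16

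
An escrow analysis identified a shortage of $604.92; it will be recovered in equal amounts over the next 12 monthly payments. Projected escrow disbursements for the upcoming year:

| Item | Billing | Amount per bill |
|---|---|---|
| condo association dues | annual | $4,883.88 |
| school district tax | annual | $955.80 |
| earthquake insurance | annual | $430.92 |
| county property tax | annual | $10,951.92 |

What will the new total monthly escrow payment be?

$1,485.62

Condo association dues: $4,883.88/yr
School district tax: $955.80/yr
Earthquake insurance: $430.92/yr
County property tax: $10,951.92/yr
Total annual escrow = $4,883.88 + $955.80 + $430.92 + $10,951.92 = $17,222.52
Per month = $17,222.52 ÷ 12 = $1,435.21
Shortage spread = $604.92 / 12 = $50.41/mo
New monthly escrow = $1,435.21 + $50.41 = $1,485.62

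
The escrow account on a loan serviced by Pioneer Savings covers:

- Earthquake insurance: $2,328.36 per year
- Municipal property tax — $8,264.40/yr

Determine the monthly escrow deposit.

$882.73

Earthquake insurance — $2,328.36 per year
Municipal property tax — $8,264.40 per year
Yearly total = $2,328.36 + $8,264.40 = $10,592.76
Monthly = $10,592.76 / 12 = $882.73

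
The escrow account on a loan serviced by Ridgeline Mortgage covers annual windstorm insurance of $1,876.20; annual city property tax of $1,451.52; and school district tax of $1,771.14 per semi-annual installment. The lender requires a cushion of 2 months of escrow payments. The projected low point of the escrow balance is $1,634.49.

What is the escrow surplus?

Windstorm insurance = $1,876.20 per year
City property tax = $1,451.52 per year
School district tax = $1,771.14 × 2 = $3,542.28 per year
Combined annual = $6,870.00
Monthly = $6,870.00 ÷ 12 = $572.50
Cushion = 2 × $572.50 = $1,145.00
Excess over cushion: $1,634.49 − $1,145.00 = $489.49

$489.49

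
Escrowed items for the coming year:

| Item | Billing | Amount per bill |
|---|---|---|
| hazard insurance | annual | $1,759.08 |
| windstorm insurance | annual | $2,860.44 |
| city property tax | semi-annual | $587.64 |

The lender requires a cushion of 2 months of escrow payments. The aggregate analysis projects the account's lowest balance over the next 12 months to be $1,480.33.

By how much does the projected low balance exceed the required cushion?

$514.53

Hazard insurance = $1,759.08 annually
Windstorm insurance = $2,860.44 annually
City property tax = $587.64 × 2 = $1,175.28 annually
Total per year = $5,794.80
Monthly = $5,794.80 / 12 = $482.90
Required reserve = 2 × $482.90 = $965.80
Excess over cushion: $1,480.33 − $965.80 = $514.53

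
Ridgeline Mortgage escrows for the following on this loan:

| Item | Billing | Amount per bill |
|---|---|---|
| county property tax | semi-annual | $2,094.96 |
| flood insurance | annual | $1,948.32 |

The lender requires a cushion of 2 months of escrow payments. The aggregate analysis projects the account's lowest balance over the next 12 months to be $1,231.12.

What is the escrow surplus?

County property tax = $2,094.96 × 2 = $4,189.92/yr
Flood insurance = $1,948.32/yr
Total annual escrow = $4,189.92 + $1,948.32 = $6,138.24
Monthly = $6,138.24 / 12 = $511.52
Required cushion = 2 × $511.52 = $1,023.04
Surplus = $1,231.12 − $1,023.04 = $208.08

$208.08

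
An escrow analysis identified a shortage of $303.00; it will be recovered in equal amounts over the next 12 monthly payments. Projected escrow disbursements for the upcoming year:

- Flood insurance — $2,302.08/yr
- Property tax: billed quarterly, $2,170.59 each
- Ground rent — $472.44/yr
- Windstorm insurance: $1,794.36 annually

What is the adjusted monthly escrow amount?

Flood insurance = $2,302.08/yr
Property tax = $2,170.59 × 4 = $8,682.36/yr
Ground rent = $472.44/yr
Windstorm insurance = $1,794.36/yr
Total annual escrow = $2,302.08 + $8,682.36 + $472.44 + $1,794.36 = $13,251.24
Monthly = $13,251.24 / 12 = $1,104.27
Shortage spread = $303.00 ÷ 12 = $25.25/mo
New monthly escrow = $1,104.27 + $25.25 = $1,129.52

$1,129.52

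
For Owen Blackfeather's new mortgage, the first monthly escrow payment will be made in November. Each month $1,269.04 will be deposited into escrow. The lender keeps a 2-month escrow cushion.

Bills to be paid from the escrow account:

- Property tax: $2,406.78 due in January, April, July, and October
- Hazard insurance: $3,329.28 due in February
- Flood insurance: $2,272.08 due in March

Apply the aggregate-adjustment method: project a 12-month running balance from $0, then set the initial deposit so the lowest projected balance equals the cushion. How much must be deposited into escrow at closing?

$5,338.76

Cushion = 2 × $1,269.04 = $2,538.08
Trial balance (start $0, +$1,269.04 each month, − disbursements):
  Nov: +$1,269.04 → $1,269.04
  Dec: +$1,269.04 → $2,538.08
  Jan: +$1,269.04 − $2,406.78 → $1,400.34
  Feb: +$1,269.04 − $3,329.28 → -$659.90
  Mar: +$1,269.04 − $2,272.08 → -$1,662.94
  Apr: +$1,269.04 − $2,406.78 → -$2,800.68
  May: +$1,269.04 → -$1,531.64
  Jun: +$1,269.04 → -$262.60
  Jul: +$1,269.04 − $2,406.78 → -$1,400.34
  Aug: +$1,269.04 → -$131.30
  Sep: +$1,269.04 → $1,137.74
  Oct: +$1,269.04 − $2,406.78 → $0.00
Lowest trial balance = -$2,800.68 (Apr)
Initial deposit = cushion − low point = $2,538.08 − (-$2,800.68) = $5,338.76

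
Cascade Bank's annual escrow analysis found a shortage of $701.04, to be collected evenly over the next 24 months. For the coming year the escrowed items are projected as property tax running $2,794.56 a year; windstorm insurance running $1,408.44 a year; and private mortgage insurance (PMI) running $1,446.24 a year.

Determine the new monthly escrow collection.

Property tax: $2,794.56 annually
Windstorm insurance: $1,408.44 annually
Private mortgage insurance (PMI): $1,446.24 annually
Yearly total = $2,794.56 + $1,408.44 + $1,446.24 = $5,649.24
Base monthly escrow = $5,649.24 / 12 = $470.77
Shortage per month = $701.04 ÷ 24 = $29.21
New monthly escrow = $470.77 + $29.21 = $499.98

$499.98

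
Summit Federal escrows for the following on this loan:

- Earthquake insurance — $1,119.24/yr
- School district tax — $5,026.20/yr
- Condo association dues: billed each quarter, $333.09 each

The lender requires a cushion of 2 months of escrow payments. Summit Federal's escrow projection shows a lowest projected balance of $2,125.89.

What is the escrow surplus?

Earthquake insurance = $1,119.24
School district tax = $5,026.20
Condo association dues = $333.09 × 4 = $1,332.36
Total annual escrow = $1,119.24 + $5,026.20 + $1,332.36 = $7,477.80
Monthly = $7,477.80 / 12 = $623.15
Required cushion = 2 × $623.15 = $1,246.30
Excess over cushion: $2,125.89 − $1,246.30 = $879.59

$879.59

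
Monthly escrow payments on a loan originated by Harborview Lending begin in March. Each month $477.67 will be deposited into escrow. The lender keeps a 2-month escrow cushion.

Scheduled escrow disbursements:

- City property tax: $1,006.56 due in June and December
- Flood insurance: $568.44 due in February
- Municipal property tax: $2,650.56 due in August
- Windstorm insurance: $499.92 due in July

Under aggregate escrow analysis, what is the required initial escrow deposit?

Cushion = 2 × $477.67 = $955.34
Trial balance (start $0, +$477.67 each month, − disbursements):
  Mar: +$477.67 → $477.67
  Apr: +$477.67 → $955.34
  May: +$477.67 → $1,433.01
  Jun: +$477.67 − $1,006.56 → $904.12
  Jul: +$477.67 − $499.92 → $881.87
  Aug: +$477.67 − $2,650.56 → -$1,291.02
  Sep: +$477.67 → -$813.35
  Oct: +$477.67 → -$335.68
  Nov: +$477.67 → $141.99
  Dec: +$477.67 − $1,006.56 → -$386.90
  Jan: +$477.67 → $90.77
  Feb: +$477.67 − $568.44 → $0.00
Lowest trial balance = -$1,291.02 (Aug)
Initial deposit = cushion − low point = $955.34 − (-$1,291.02) = $2,246.36

$2,246.36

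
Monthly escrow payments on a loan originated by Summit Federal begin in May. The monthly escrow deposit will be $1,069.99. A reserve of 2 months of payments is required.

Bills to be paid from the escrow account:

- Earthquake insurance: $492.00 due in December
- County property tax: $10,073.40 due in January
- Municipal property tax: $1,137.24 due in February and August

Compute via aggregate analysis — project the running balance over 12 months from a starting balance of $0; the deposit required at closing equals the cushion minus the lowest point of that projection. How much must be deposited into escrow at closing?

Cushion = 2 × $1,069.99 = $2,139.98
Trial balance (start $0, +$1,069.99 each month, − disbursements):
  May: +$1,069.99 → $1,069.99
  Jun: +$1,069.99 → $2,139.98
  Jul: +$1,069.99 → $3,209.97
  Aug: +$1,069.99 − $1,137.24 → $3,142.72
  Sep: +$1,069.99 → $4,212.71
  Oct: +$1,069.99 → $5,282.70
  Nov: +$1,069.99 → $6,352.69
  Dec: +$1,069.99 − $492.00 → $6,930.68
  Jan: +$1,069.99 − $10,073.40 → -$2,072.73
  Feb: +$1,069.99 − $1,137.24 → -$2,139.98
  Mar: +$1,069.99 → -$1,069.99
  Apr: +$1,069.99 → $0.00
Lowest trial balance = -$2,139.98 (Feb)
Initial deposit = cushion − low point = $2,139.98 − (-$2,139.98) = $4,279.96

$4,279.96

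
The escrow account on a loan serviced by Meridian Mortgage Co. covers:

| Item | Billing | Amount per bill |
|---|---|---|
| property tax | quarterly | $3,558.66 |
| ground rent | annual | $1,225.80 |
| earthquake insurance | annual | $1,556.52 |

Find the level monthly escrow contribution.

$1,418.08

Property tax = $3,558.66 × 4 = $14,234.64
Ground rent = $1,225.80
Earthquake insurance = $1,556.52
Annual escrow total = $14,234.64 + $1,225.80 + $1,556.52 = $17,016.96
Per month = $17,016.96 / 12 = $1,418.08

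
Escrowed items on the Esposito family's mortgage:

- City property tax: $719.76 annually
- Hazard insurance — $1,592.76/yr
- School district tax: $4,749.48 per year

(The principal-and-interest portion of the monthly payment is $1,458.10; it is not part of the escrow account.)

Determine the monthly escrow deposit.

$588.50

City property tax — $719.76 per year
Hazard insurance — $1,592.76 per year
School district tax — $4,749.48 per year
Annual escrow total = $719.76 + $1,592.76 + $4,749.48 = $7,062.00
Base monthly escrow = $7,062.00 ÷ 12 = $588.50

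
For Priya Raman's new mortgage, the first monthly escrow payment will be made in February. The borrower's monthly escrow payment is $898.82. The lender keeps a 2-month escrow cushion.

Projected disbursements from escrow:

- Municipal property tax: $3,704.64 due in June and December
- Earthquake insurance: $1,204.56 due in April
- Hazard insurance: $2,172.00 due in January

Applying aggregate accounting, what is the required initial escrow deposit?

$2,212.74

Cushion = 2 × $898.82 = $1,797.64
Trial balance (start $0, +$898.82 each month, − disbursements):
  Feb: +$898.82 → $898.82
  Mar: +$898.82 → $1,797.64
  Apr: +$898.82 − $1,204.56 → $1,491.90
  May: +$898.82 → $2,390.72
  Jun: +$898.82 − $3,704.64 → -$415.10
  Jul: +$898.82 → $483.72
  Aug: +$898.82 → $1,382.54
  Sep: +$898.82 → $2,281.36
  Oct: +$898.82 → $3,180.18
  Nov: +$898.82 → $4,079.00
  Dec: +$898.82 − $3,704.64 → $1,273.18
  Jan: +$898.82 − $2,172.00 → $0.00
Lowest trial balance = -$415.10 (Jun)
Initial deposit = cushion − low point = $1,797.64 − (-$415.10) = $2,212.74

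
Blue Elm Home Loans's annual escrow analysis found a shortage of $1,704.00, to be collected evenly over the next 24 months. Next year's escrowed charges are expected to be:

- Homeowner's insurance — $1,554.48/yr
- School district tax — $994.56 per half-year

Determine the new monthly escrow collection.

$366.30

Homeowner's insurance — $1,554.48/yr
School district tax — $994.56 × 2 = $1,989.12/yr
Total per year = $3,543.60
Base monthly escrow = $3,543.60 / 12 = $295.30
Monthly shortage recovery: $1,704.00 ÷ 24 = $71.00
New monthly escrow = $295.30 + $71.00 = $366.30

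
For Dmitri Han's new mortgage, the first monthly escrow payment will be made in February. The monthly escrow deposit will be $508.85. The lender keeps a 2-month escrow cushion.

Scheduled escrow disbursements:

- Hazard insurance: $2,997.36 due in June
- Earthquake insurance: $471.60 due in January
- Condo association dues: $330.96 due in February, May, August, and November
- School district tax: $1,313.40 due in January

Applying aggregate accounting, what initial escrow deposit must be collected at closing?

Cushion = 2 × $508.85 = $1,017.70
Trial balance (start $0, +$508.85 each month, − disbursements):
  Feb: +$508.85 − $330.96 → $177.89
  Mar: +$508.85 → $686.74
  Apr: +$508.85 → $1,195.59
  May: +$508.85 − $330.96 → $1,373.48
  Jun: +$508.85 − $2,997.36 → -$1,115.03
  Jul: +$508.85 → -$606.18
  Aug: +$508.85 − $330.96 → -$428.29
  Sep: +$508.85 → $80.56
  Oct: +$508.85 → $589.41
  Nov: +$508.85 − $330.96 → $767.30
  Dec: +$508.85 → $1,276.15
  Jan: +$508.85 − $1,785.00 → $0.00
Lowest trial balance = -$1,115.03 (Jun)
Initial deposit = cushion − low point = $1,017.70 − (-$1,115.03) = $2,132.73

$2,132.73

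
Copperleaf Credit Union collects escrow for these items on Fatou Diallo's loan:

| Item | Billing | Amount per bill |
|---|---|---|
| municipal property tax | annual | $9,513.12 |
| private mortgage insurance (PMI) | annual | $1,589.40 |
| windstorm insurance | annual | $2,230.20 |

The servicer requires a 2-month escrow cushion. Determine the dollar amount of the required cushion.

Municipal property tax: $9,513.12 per year
Private mortgage insurance (PMI): $1,589.40 per year
Windstorm insurance: $2,230.20 per year
Total annual escrow = $9,513.12 + $1,589.40 + $2,230.20 = $13,332.72
Monthly escrow = $13,332.72 / 12 = $1,111.06
Reserve = 2 × $1,111.06 = $2,222.12

$2,222.12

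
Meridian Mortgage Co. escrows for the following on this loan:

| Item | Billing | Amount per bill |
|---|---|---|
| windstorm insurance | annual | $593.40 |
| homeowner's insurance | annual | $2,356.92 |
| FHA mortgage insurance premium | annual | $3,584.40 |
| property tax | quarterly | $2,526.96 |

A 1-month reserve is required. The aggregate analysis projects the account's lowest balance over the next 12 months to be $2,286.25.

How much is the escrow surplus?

$899.37

Windstorm insurance — $593.40/yr
Homeowner's insurance — $2,356.92/yr
FHA mortgage insurance premium — $3,584.40/yr
Property tax — $2,526.96 × 4 = $10,107.84/yr
Yearly total = $16,642.56
Monthly = $16,642.56 ÷ 12 = $1,386.88
Cushion = 1 × $1,386.88 = $1,386.88
Excess over cushion: $2,286.25 − $1,386.88 = $899.37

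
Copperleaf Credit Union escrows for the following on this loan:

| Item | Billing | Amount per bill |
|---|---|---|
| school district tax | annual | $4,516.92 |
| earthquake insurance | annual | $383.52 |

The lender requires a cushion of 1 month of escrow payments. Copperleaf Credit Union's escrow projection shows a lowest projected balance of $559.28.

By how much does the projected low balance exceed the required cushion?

School district tax: $4,516.92 annually
Earthquake insurance: $383.52 annually
Yearly total = $4,900.44
Base monthly escrow = $4,900.44 ÷ 12 = $408.37
Required reserve = 1 × $408.37 = $408.37
Excess over cushion: $559.28 − $408.37 = $150.91

$150.91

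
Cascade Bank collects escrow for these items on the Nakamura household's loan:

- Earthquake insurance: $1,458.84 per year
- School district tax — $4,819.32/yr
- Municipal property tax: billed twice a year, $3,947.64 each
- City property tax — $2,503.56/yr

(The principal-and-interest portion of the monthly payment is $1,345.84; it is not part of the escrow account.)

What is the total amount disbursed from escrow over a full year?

$16,677.00

Earthquake insurance: $1,458.84
School district tax: $4,819.32
Municipal property tax: $3,947.64 × 2 = $7,895.28
City property tax: $2,503.56
Yearly total = $16,677.00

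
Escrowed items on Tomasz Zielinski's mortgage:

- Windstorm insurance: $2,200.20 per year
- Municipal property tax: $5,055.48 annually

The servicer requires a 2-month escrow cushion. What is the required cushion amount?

Windstorm insurance — $2,200.20 annually
Municipal property tax — $5,055.48 annually
Total annual escrow = $7,255.68
Per month = $7,255.68 ÷ 12 = $604.64
Cushion = 2 × $604.64 = $1,209.28

$1,209.28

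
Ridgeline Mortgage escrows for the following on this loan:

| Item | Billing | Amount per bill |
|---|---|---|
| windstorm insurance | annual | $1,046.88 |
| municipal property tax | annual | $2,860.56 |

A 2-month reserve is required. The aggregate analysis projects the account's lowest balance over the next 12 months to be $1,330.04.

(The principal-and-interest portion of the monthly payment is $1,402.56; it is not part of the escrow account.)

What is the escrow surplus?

$678.80

Windstorm insurance — $1,046.88/yr
Municipal property tax — $2,860.56/yr
Combined annual = $1,046.88 + $2,860.56 = $3,907.44
Per month = $3,907.44 / 12 = $325.62
Required reserve = 2 × $325.62 = $651.24
Surplus = $1,330.04 − $651.24 = $678.80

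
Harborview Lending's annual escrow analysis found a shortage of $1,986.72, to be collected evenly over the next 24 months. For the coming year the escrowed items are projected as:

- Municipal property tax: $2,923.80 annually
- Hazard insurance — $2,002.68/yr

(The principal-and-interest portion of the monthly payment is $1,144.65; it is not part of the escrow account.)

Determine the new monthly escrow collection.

$493.32

Municipal property tax: $2,923.80 per year
Hazard insurance: $2,002.68 per year
Total per year = $4,926.48
Per month = $4,926.48 / 12 = $410.54
Shortage per month = $1,986.72 / 24 = $82.78
Adjusted monthly = $410.54 + $82.78 = $493.32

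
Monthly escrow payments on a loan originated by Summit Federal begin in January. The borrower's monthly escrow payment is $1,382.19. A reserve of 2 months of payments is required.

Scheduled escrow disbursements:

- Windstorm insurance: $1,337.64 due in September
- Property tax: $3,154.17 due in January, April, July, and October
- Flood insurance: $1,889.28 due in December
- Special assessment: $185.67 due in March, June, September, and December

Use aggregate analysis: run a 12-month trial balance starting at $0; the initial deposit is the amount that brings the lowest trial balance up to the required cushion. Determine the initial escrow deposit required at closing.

Cushion = 2 × $1,382.19 = $2,764.38
Trial balance (start $0, +$1,382.19 each month, − disbursements):
  Jan: +$1,382.19 − $3,154.17 → -$1,771.98
  Feb: +$1,382.19 → -$389.79
  Mar: +$1,382.19 − $185.67 → $806.73
  Apr: +$1,382.19 − $3,154.17 → -$965.25
  May: +$1,382.19 → $416.94
  Jun: +$1,382.19 − $185.67 → $1,613.46
  Jul: +$1,382.19 − $3,154.17 → -$158.52
  Aug: +$1,382.19 → $1,223.67
  Sep: +$1,382.19 − $1,523.31 → $1,082.55
  Oct: +$1,382.19 − $3,154.17 → -$689.43
  Nov: +$1,382.19 → $692.76
  Dec: +$1,382.19 − $2,074.95 → $0.00
Lowest trial balance = -$1,771.98 (Jan)
Initial deposit = cushion − low point = $2,764.38 − (-$1,771.98) = $4,536.36

$4,536.36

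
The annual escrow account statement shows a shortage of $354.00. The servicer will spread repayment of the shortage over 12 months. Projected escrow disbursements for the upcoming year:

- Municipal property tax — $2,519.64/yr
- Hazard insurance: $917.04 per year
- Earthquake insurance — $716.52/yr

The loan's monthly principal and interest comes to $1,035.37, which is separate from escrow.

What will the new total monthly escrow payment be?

$375.60

Municipal property tax = $2,519.64
Hazard insurance = $917.04
Earthquake insurance = $716.52
Combined annual = $2,519.64 + $917.04 + $716.52 = $4,153.20
Monthly escrow = $4,153.20 / 12 = $346.10
Monthly shortage recovery: $354.00 ÷ 12 = $29.50
New monthly escrow = $346.10 + $29.50 = $375.60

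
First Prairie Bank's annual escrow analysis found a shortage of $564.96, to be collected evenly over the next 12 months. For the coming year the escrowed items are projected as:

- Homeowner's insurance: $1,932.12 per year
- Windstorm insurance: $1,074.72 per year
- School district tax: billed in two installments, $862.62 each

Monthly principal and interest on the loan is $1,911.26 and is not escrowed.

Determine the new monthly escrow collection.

$441.42

Homeowner's insurance = $1,932.12
Windstorm insurance = $1,074.72
School district tax = $862.62 × 2 = $1,725.24
Combined annual = $4,732.08
Per month = $4,732.08 / 12 = $394.34
Shortage spread = $564.96 ÷ 12 = $47.08/mo
New monthly escrow = $394.34 + $47.08 = $441.42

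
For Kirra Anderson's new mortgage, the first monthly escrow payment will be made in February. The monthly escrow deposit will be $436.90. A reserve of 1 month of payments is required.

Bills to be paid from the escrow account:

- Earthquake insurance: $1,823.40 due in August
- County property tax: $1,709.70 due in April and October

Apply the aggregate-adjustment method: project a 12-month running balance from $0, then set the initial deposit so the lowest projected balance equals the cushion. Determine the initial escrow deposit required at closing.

$1,747.60

Cushion = 1 × $436.90 = $436.90
Trial balance (start $0, +$436.90 each month, − disbursements):
  Feb: +$436.90 → $436.90
  Mar: +$436.90 → $873.80
  Apr: +$436.90 − $1,709.70 → -$399.00
  May: +$436.90 → $37.90
  Jun: +$436.90 → $474.80
  Jul: +$436.90 → $911.70
  Aug: +$436.90 − $1,823.40 → -$474.80
  Sep: +$436.90 → -$37.90
  Oct: +$436.90 − $1,709.70 → -$1,310.70
  Nov: +$436.90 → -$873.80
  Dec: +$436.90 → -$436.90
  Jan: +$436.90 → $0.00
Lowest trial balance = -$1,310.70 (Oct)
Initial deposit = cushion − low point = $436.90 − (-$1,310.70) = $1,747.60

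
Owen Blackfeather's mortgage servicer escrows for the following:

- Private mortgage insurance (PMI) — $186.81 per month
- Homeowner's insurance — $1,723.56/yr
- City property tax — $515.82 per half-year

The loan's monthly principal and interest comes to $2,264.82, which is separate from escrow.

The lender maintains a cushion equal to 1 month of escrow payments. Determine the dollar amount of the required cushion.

$416.41

Private mortgage insurance (PMI) = $186.81 × 12 = $2,241.72/yr
Homeowner's insurance = $1,723.56/yr
City property tax = $515.82 × 2 = $1,031.64/yr
Total annual escrow = $4,996.92
Monthly escrow = $4,996.92 / 12 = $416.41
Required cushion = 1 × $416.41 = $416.41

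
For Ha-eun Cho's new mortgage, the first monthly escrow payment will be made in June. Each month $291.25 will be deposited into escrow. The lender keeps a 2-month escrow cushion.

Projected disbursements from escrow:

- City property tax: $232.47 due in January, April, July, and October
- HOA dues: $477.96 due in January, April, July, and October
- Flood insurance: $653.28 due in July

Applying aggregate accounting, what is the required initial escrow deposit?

$1,363.71

Cushion = 2 × $291.25 = $582.50
Trial balance (start $0, +$291.25 each month, − disbursements):
  Jun: +$291.25 → $291.25
  Jul: +$291.25 − $1,363.71 → -$781.21
  Aug: +$291.25 → -$489.96
  Sep: +$291.25 → -$198.71
  Oct: +$291.25 − $710.43 → -$617.89
  Nov: +$291.25 → -$326.64
  Dec: +$291.25 → -$35.39
  Jan: +$291.25 − $710.43 → -$454.57
  Feb: +$291.25 → -$163.32
  Mar: +$291.25 → $127.93
  Apr: +$291.25 − $710.43 → -$291.25
  May: +$291.25 → $0.00
Lowest trial balance = -$781.21 (Jul)
Initial deposit = cushion − low point = $582.50 − (-$781.21) = $1,363.71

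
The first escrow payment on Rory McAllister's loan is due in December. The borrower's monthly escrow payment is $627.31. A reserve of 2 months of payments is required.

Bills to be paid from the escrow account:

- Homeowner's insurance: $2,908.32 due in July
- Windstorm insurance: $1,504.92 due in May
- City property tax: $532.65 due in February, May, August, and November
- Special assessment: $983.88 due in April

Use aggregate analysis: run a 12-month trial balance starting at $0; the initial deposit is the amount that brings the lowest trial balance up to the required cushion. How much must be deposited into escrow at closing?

Cushion = 2 × $627.31 = $1,254.62
Trial balance (start $0, +$627.31 each month, − disbursements):
  Dec: +$627.31 → $627.31
  Jan: +$627.31 → $1,254.62
  Feb: +$627.31 − $532.65 → $1,349.28
  Mar: +$627.31 → $1,976.59
  Apr: +$627.31 − $983.88 → $1,620.02
  May: +$627.31 − $2,037.57 → $209.76
  Jun: +$627.31 → $837.07
  Jul: +$627.31 − $2,908.32 → -$1,443.94
  Aug: +$627.31 − $532.65 → -$1,349.28
  Sep: +$627.31 → -$721.97
  Oct: +$627.31 → -$94.66
  Nov: +$627.31 − $532.65 → $0.00
Lowest trial balance = -$1,443.94 (Jul)
Initial deposit = cushion − low point = $1,254.62 − (-$1,443.94) = $2,698.56

$2,698.56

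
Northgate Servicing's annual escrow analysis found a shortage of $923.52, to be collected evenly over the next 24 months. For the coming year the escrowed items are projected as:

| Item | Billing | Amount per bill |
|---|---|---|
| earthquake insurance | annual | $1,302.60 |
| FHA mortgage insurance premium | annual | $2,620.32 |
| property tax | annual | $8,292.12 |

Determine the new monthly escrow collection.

Earthquake insurance — $1,302.60/yr
FHA mortgage insurance premium — $2,620.32/yr
Property tax — $8,292.12/yr
Combined annual = $1,302.60 + $2,620.32 + $8,292.12 = $12,215.04
Per month = $12,215.04 ÷ 12 = $1,017.92
Shortage spread = $923.52 ÷ 24 = $38.48/mo
Adjusted monthly = $1,017.92 + $38.48 = $1,056.40

$1,056.40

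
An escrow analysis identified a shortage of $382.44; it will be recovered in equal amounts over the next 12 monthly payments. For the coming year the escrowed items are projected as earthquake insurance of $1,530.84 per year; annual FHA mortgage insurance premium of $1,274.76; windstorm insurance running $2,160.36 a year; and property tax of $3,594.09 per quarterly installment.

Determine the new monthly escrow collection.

Earthquake insurance — $1,530.84
FHA mortgage insurance premium — $1,274.76
Windstorm insurance — $2,160.36
Property tax — $3,594.09 × 4 = $14,376.36
Yearly total = $19,342.32
Base monthly escrow = $19,342.32 ÷ 12 = $1,611.86
Monthly shortage recovery: $382.44 ÷ 12 = $31.87
Adjusted monthly = $1,611.86 + $31.87 = $1,643.73

$1,643.73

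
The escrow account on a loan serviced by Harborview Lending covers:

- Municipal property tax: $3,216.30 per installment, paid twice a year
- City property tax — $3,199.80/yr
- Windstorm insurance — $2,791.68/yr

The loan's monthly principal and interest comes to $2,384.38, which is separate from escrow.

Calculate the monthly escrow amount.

Municipal property tax: $3,216.30 × 2 = $6,432.60
City property tax: $3,199.80
Windstorm insurance: $2,791.68
Total annual escrow = $12,424.08
Monthly = $12,424.08 ÷ 12 = $1,035.34

$1,035.34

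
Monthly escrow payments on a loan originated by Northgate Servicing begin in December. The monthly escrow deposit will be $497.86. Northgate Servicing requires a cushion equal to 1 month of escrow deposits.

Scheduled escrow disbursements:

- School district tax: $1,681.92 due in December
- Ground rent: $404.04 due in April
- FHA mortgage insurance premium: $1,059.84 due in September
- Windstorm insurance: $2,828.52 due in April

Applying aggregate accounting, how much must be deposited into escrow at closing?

$2,923.04

Cushion = 1 × $497.86 = $497.86
Trial balance (start $0, +$497.86 each month, − disbursements):
  Dec: +$497.86 − $1,681.92 → -$1,184.06
  Jan: +$497.86 → -$686.20
  Feb: +$497.86 → -$188.34
  Mar: +$497.86 → $309.52
  Apr: +$497.86 − $3,232.56 → -$2,425.18
  May: +$497.86 → -$1,927.32
  Jun: +$497.86 → -$1,429.46
  Jul: +$497.86 → -$931.60
  Aug: +$497.86 → -$433.74
  Sep: +$497.86 − $1,059.84 → -$995.72
  Oct: +$497.86 → -$497.86
  Nov: +$497.86 → $0.00
Lowest trial balance = -$2,425.18 (Apr)
Initial deposit = cushion − low point = $497.86 − (-$2,425.18) = $2,923.04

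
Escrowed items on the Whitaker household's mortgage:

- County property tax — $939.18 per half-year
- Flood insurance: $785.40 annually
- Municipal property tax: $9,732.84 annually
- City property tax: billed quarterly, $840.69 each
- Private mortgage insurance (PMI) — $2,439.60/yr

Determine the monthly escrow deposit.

$1,516.58

County property tax: $939.18 × 2 = $1,878.36 per year
Flood insurance: $785.40 per year
Municipal property tax: $9,732.84 per year
City property tax: $840.69 × 4 = $3,362.76 per year
Private mortgage insurance (PMI): $2,439.60 per year
Yearly total = $18,198.96
Per month = $18,198.96 / 12 = $1,516.58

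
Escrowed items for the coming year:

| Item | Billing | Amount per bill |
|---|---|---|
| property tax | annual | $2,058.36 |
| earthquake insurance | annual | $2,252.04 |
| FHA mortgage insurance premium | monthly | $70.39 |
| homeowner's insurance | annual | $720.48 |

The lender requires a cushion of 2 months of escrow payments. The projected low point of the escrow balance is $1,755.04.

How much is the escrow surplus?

$775.78

Property tax = $2,058.36 per year
Earthquake insurance = $2,252.04 per year
FHA mortgage insurance premium = $70.39 × 12 = $844.68 per year
Homeowner's insurance = $720.48 per year
Total annual escrow = $5,875.56
Monthly = $5,875.56 ÷ 12 = $489.63
Required cushion = 2 × $489.63 = $979.26
Surplus = $1,755.04 − $979.26 = $775.78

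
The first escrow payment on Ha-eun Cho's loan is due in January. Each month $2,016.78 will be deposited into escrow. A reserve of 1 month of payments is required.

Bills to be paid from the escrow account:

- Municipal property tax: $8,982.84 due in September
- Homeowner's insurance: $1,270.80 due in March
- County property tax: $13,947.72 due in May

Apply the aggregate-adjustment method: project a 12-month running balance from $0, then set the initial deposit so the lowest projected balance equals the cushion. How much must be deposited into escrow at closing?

Cushion = 1 × $2,016.78 = $2,016.78
Trial balance (start $0, +$2,016.78 each month, − disbursements):
  Jan: +$2,016.78 → $2,016.78
  Feb: +$2,016.78 → $4,033.56
  Mar: +$2,016.78 − $1,270.80 → $4,779.54
  Apr: +$2,016.78 → $6,796.32
  May: +$2,016.78 − $13,947.72 → -$5,134.62
  Jun: +$2,016.78 → -$3,117.84
  Jul: +$2,016.78 → -$1,101.06
  Aug: +$2,016.78 → $915.72
  Sep: +$2,016.78 − $8,982.84 → -$6,050.34
  Oct: +$2,016.78 → -$4,033.56
  Nov: +$2,016.78 → -$2,016.78
  Dec: +$2,016.78 → $0.00
Lowest trial balance = -$6,050.34 (Sep)
Initial deposit = cushion − low point = $2,016.78 − (-$6,050.34) = $8,067.12

$8,067.12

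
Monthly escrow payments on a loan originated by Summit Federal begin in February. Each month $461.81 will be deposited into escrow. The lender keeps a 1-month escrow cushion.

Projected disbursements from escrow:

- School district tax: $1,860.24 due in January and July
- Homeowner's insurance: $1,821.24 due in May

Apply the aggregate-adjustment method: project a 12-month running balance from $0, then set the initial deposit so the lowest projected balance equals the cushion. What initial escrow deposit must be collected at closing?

$1,372.43

Cushion = 1 × $461.81 = $461.81
Trial balance (start $0, +$461.81 each month, − disbursements):
  Feb: +$461.81 → $461.81
  Mar: +$461.81 → $923.62
  Apr: +$461.81 → $1,385.43
  May: +$461.81 − $1,821.24 → $26.00
  Jun: +$461.81 → $487.81
  Jul: +$461.81 − $1,860.24 → -$910.62
  Aug: +$461.81 → -$448.81
  Sep: +$461.81 → $13.00
  Oct: +$461.81 → $474.81
  Nov: +$461.81 → $936.62
  Dec: +$461.81 → $1,398.43
  Jan: +$461.81 − $1,860.24 → $0.00
Lowest trial balance = -$910.62 (Jul)
Initial deposit = cushion − low point = $461.81 − (-$910.62) = $1,372.43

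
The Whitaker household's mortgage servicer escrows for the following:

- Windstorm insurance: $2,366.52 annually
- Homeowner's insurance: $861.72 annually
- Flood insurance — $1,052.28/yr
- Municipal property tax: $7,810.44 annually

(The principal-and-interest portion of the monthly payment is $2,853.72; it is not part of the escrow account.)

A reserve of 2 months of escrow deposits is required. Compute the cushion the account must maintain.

Windstorm insurance = $2,366.52/yr
Homeowner's insurance = $861.72/yr
Flood insurance = $1,052.28/yr
Municipal property tax = $7,810.44/yr
Combined annual = $2,366.52 + $861.72 + $1,052.28 + $7,810.44 = $12,090.96
Monthly escrow = $12,090.96 / 12 = $1,007.58
Required cushion = 2 × $1,007.58 = $2,015.16

$2,015.16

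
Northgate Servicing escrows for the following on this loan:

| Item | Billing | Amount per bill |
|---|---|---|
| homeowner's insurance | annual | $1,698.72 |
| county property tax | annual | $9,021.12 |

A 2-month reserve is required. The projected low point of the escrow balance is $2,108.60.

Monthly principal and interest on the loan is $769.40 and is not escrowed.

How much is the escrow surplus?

Homeowner's insurance = $1,698.72 annually
County property tax = $9,021.12 annually
Combined annual = $10,719.84
Per month = $10,719.84 / 12 = $893.32
Cushion = 2 × $893.32 = $1,786.64
Surplus = $2,108.60 − $1,786.64 = $321.96

$321.96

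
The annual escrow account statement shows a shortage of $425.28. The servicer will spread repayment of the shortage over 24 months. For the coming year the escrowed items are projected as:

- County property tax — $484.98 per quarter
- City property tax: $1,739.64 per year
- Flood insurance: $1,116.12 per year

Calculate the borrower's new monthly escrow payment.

$417.36

County property tax = $484.98 × 4 = $1,939.92/yr
City property tax = $1,739.64/yr
Flood insurance = $1,116.12/yr
Combined annual = $4,795.68
Per month = $4,795.68 / 12 = $399.64
Shortage per month = $425.28 / 24 = $17.72
Adjusted monthly = $399.64 + $17.72 = $417.36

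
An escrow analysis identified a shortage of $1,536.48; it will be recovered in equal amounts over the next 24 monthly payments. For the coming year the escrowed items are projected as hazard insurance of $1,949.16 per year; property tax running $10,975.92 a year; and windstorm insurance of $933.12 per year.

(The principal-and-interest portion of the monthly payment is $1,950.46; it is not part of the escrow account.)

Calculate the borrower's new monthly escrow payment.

$1,218.87

Hazard insurance = $1,949.16 per year
Property tax = $10,975.92 per year
Windstorm insurance = $933.12 per year
Combined annual = $13,858.20
Per month = $13,858.20 / 12 = $1,154.85
Shortage per month = $1,536.48 / 24 = $64.02
New monthly escrow = $1,154.85 + $64.02 = $1,218.87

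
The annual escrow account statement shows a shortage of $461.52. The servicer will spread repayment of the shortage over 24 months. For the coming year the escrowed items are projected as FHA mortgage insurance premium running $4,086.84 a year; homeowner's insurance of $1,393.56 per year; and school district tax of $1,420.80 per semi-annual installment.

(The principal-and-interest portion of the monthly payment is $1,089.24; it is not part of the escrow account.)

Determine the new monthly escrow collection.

$712.73

FHA mortgage insurance premium: $4,086.84 annually
Homeowner's insurance: $1,393.56 annually
School district tax: $1,420.80 × 2 = $2,841.60 annually
Total per year = $8,322.00
Per month = $8,322.00 / 12 = $693.50
Monthly shortage recovery: $461.52 ÷ 24 = $19.23
New monthly escrow = $693.50 + $19.23 = $712.73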